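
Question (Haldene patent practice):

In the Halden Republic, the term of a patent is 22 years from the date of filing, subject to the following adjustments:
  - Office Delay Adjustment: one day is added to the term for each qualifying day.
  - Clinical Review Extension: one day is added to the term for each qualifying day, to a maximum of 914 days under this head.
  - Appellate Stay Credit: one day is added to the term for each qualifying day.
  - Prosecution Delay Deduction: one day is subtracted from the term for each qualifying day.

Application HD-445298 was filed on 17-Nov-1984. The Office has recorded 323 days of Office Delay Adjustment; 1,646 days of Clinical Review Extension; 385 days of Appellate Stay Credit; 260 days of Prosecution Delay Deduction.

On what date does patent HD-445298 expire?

Base term: filing date + 22 years → 17 November 2006.
Office Delay Adjustment: +323 days → 6 October 2007.
Clinical Review Extension: 1646 days claimed exceeds the 914-day cap, so +914 days → 7 April 2010.
Appellate Stay Credit: +385 days → 27 April 2011.
Prosecution Delay Deduction: −260 days → 10 August 2010.

August 10, 2010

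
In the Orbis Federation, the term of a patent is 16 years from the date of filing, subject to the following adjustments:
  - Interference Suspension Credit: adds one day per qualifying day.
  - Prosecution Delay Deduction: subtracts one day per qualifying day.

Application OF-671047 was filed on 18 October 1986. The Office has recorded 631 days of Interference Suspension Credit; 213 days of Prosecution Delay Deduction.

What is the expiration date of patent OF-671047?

Base term: filing date + 16 years → 18 October 2002.
Interference Suspension Credit: +631 days → 10 July 2004.
Prosecution Delay Deduction: −213 days → 10 December 2003.

2003-12-10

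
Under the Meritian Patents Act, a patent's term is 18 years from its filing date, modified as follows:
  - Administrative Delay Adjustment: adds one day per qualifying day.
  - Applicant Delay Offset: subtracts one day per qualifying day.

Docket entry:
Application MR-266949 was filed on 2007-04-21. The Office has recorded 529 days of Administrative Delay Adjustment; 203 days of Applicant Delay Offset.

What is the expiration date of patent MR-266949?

March 13, 2026

Base term: filing date + 18 years → 21 April 2025.
Administrative Delay Adjustment: +529 days → 2 October 2026.
Applicant Delay Offset: −203 days → 13 March 2026.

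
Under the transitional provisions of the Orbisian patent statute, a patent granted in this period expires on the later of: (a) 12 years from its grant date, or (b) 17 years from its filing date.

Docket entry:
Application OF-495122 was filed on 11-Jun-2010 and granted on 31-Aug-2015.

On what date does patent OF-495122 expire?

2027-08-31

(a) grant + 12 years → 31 August 2027.
(b) filing + 17 years → 11 June 2027.
Later of the two: 31 August 2027.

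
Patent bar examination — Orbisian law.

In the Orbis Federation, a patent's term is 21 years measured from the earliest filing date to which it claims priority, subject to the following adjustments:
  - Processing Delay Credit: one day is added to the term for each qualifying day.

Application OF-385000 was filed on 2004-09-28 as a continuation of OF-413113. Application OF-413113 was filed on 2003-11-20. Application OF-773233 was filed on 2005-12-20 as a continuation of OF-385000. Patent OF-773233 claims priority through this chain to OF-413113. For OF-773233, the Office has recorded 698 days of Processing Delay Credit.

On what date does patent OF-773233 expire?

2026-10-19

Earliest priority filing: 20 November 2003.
Base term: 20 November 2003 + 21 years → 20 November 2024.
Processing Delay Credit: +698 days → 19 October 2026.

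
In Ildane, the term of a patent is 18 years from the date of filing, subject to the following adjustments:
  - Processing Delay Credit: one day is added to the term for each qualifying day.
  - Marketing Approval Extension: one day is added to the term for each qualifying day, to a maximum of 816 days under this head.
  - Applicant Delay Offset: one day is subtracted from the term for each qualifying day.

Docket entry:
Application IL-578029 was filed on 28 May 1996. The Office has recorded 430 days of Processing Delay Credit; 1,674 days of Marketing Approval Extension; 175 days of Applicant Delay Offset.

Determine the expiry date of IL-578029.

Base term: filing date + 18 years → 28 May 2014.
Processing Delay Credit: +430 days → 1 August 2015.
Marketing Approval Extension: 1674 days claimed exceeds the 816-day cap, so +816 days → 25 October 2017.
Applicant Delay Offset: −175 days → 3 May 2017.

2017-05-03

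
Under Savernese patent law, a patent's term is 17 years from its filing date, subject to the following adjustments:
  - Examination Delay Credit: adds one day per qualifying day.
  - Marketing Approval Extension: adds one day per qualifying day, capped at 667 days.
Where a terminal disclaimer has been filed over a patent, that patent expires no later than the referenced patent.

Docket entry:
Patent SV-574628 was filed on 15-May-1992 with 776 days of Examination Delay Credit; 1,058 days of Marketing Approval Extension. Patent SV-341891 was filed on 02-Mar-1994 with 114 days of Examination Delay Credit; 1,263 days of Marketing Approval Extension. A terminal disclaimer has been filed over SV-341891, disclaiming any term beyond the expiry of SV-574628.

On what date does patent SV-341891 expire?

April 21, 2013

Natural term of SV-341891:
  Base: filing + 17 years → 2 March 2011.
  Examination Delay Credit: +114 days → 24 June 2011.
  Marketing Approval Extension: 1263 days claimed exceeds the 667-day cap, so +667 days → 21 April 2013.
Expiry of referenced patent SV-574628:
  Base: filing + 17 years → 15 May 2009.
  Examination Delay Credit: +776 days → 30 June 2011.
  Marketing Approval Extension: 1058 days claimed exceeds the 667-day cap, so +667 days → 27 April 2013.
Terminal disclaimer: SV-341891 expires on the earlier of 21 April 2013 and 27 April 2013.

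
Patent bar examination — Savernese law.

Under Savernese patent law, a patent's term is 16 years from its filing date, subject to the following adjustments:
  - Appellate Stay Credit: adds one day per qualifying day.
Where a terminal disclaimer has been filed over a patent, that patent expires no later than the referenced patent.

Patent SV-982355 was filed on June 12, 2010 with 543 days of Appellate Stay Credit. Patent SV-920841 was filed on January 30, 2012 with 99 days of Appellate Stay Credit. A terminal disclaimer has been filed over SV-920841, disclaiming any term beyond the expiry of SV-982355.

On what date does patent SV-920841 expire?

2027-12-07

Natural term of SV-920841:
  Base: filing + 16 years → 30 January 2028.
  Appellate Stay Credit: +99 days → 8 May 2028.
Expiry of referenced patent SV-982355:
  Base: filing + 16 years → 12 June 2026.
  Appellate Stay Credit: +543 days → 7 December 2027.
Terminal disclaimer: SV-920841 expires on the earlier of 8 May 2028 and 7 December 2027.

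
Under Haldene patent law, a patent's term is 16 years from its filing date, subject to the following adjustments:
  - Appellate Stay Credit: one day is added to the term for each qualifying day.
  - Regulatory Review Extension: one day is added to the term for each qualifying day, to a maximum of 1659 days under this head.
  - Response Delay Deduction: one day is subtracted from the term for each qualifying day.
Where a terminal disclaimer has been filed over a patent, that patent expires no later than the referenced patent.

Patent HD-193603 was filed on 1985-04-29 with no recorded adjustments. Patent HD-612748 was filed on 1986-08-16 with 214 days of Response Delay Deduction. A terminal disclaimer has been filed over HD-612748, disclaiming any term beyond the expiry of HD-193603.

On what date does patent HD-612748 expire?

April 29, 2001

Natural term of HD-612748:
  Base: filing + 16 years → 16 August 2002.
  Response Delay Deduction: −214 days → 14 January 2002.
Expiry of referenced patent HD-193603:
  Base: filing + 16 years → 29 April 2001.
Terminal disclaimer: HD-612748 expires on the earlier of 14 January 2002 and 29 April 2001.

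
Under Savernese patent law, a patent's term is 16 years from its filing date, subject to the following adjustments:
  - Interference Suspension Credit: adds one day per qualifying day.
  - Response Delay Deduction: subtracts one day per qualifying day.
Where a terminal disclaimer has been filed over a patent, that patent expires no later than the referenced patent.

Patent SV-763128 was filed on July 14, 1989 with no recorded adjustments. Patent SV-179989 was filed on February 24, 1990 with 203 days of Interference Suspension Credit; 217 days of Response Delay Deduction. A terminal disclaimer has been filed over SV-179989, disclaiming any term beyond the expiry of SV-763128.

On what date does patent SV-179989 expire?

Natural term of SV-179989:
  Base: filing + 16 years → 24 February 2006.
  Interference Suspension Credit: +203 days → 15 September 2006.
  Response Delay Deduction: −217 days → 10 February 2006.
Expiry of referenced patent SV-763128:
  Base: filing + 16 years → 14 July 2005.
Terminal disclaimer: SV-179989 expires on the earlier of 10 February 2006 and 14 July 2005.

July 14, 2005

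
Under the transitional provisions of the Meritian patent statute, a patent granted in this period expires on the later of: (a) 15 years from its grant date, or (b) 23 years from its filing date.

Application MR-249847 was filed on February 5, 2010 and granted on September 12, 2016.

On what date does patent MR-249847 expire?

(a) grant + 15 years → 12 September 2031.
(b) filing + 23 years → 5 February 2033.
Later of the two: 5 February 2033.

2033-02-05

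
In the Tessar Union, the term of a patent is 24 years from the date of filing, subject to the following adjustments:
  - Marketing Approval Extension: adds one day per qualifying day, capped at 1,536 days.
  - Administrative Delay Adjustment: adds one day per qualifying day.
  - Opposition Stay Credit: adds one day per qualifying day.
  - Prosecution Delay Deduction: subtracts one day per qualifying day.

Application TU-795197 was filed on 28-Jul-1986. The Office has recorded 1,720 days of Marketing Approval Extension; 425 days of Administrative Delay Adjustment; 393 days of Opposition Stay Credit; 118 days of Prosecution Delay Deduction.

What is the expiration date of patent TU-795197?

September 10, 2016

Base term: filing date + 24 years → 28 July 2010.
Marketing Approval Extension: 1720 days claimed exceeds the 1536-day cap, so +1536 days → 11 October 2014.
Administrative Delay Adjustment: +425 days → 10 December 2015.
Opposition Stay Credit: +393 days → 6 January 2017.
Prosecution Delay Deduction: −118 days → 10 September 2016.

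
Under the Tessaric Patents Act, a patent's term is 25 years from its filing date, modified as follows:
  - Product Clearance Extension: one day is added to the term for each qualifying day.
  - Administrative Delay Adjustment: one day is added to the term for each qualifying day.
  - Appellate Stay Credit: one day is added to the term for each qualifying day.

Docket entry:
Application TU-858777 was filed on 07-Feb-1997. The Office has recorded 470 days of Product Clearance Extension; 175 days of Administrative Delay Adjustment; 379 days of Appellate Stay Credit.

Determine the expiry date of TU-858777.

2024-11-27

Base term: filing date + 25 years → 7 February 2022.
Product Clearance Extension: +470 days → 23 May 2023.
Administrative Delay Adjustment: +175 days → 14 November 2023.
Appellate Stay Credit: +379 days → 27 November 2024.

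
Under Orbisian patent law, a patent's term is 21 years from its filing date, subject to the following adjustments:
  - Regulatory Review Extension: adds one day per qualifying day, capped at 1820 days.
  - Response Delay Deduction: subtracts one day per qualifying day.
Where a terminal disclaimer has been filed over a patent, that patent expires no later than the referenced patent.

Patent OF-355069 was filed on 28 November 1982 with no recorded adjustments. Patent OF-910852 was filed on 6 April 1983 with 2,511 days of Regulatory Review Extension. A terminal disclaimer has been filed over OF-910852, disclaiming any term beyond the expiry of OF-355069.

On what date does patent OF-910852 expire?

November 28, 2003

Natural term of OF-910852:
  Base: filing + 21 years → 6 April 2004.
  Regulatory Review Extension: 2511 days claimed exceeds the 1820-day cap, so +1820 days → 31 March 2009.
Expiry of referenced patent OF-355069:
  Base: filing + 21 years → 28 November 2003.
Terminal disclaimer: OF-910852 expires on the earlier of 31 March 2009 and 28 November 2003.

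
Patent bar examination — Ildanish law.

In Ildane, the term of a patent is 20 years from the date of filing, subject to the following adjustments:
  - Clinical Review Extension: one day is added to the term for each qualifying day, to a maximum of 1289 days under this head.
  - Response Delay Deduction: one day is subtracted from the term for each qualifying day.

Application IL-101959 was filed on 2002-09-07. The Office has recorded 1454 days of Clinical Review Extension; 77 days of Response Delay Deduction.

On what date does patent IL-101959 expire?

Base term: filing date + 20 years → 7 September 2022.
Clinical Review Extension: 1454 days claimed exceeds the 1289-day cap, so +1289 days → 19 March 2026.
Response Delay Deduction: −77 days → 1 January 2026.

2026-01-01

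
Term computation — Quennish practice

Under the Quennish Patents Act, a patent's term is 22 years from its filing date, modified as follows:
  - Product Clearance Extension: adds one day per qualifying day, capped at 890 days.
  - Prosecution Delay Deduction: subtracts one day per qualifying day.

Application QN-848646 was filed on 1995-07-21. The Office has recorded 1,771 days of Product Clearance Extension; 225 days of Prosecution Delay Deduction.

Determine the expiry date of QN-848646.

2019-05-17

Base term: filing date + 22 years → 21 July 2017.
Product Clearance Extension: 1771 days claimed exceeds the 890-day cap, so +890 days → 28 December 2019.
Prosecution Delay Deduction: −225 days → 17 May 2019.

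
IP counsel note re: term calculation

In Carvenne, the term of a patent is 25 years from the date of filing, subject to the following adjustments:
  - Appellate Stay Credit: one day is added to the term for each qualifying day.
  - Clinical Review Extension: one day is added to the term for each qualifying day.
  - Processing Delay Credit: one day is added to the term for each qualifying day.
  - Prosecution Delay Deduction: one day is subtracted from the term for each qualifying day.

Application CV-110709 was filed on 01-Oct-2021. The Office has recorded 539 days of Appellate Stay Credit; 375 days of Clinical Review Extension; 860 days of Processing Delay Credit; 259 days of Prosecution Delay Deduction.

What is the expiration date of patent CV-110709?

November 24, 2050

Base term: filing date + 25 years → 1 October 2046.
Appellate Stay Credit: +539 days → 23 March 2048.
Clinical Review Extension: +375 days → 2 April 2049.
Processing Delay Credit: +860 days → 10 August 2051.
Prosecution Delay Deduction: −259 days → 24 November 2050.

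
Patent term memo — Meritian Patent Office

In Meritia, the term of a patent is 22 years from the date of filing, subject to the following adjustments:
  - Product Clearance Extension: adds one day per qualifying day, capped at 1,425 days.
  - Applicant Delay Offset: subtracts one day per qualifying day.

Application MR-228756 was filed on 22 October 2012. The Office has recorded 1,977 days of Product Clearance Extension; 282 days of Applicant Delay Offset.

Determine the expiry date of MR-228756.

December 8, 2037

Base term: filing date + 22 years → 22 October 2034.
Product Clearance Extension: 1977 days claimed exceeds the 1425-day cap, so +1425 days → 16 September 2038.
Applicant Delay Offset: −282 days → 8 December 2037.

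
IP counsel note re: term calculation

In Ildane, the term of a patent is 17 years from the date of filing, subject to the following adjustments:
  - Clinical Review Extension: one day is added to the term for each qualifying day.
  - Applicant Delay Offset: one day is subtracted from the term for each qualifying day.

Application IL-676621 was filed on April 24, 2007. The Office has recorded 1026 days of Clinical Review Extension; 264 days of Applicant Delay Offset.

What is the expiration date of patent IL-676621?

May 26, 2026

Base term: filing date + 17 years → 24 April 2024.
Clinical Review Extension: +1026 days → 14 February 2027.
Applicant Delay Offset: −264 days → 26 May 2026.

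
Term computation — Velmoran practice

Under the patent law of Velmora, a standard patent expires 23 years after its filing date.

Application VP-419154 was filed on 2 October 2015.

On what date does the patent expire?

Filing date + 23 years → 2 October 2038.

October 2, 2038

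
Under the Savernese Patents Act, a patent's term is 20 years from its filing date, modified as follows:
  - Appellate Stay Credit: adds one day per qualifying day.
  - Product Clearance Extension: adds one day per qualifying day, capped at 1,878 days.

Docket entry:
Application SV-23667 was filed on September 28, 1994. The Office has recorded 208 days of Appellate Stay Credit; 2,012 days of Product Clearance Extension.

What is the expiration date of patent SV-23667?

Base term: filing date + 20 years → 28 September 2014.
Appellate Stay Credit: +208 days → 24 April 2015.
Product Clearance Extension: 2012 days claimed exceeds the 1878-day cap, so +1878 days → 14 June 2020.

2020-06-14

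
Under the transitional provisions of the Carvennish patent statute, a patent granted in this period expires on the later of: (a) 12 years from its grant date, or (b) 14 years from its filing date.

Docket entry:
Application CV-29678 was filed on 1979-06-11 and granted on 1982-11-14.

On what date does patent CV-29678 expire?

November 14, 1994

(a) grant + 12 years → 14 November 1994.
(b) filing + 14 years → 11 June 1993.
Later of the two: 14 November 1994.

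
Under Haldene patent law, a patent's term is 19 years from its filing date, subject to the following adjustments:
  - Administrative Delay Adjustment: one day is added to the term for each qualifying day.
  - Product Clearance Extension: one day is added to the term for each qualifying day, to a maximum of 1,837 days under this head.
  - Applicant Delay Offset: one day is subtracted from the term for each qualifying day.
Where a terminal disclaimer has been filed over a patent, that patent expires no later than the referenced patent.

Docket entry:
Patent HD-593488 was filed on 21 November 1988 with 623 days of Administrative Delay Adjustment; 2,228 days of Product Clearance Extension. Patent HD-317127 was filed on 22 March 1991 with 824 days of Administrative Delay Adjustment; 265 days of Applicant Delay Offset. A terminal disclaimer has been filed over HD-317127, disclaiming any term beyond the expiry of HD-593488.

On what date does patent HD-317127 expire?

Natural term of HD-317127:
  Base: filing + 19 years → 22 March 2010.
  Administrative Delay Adjustment: +824 days → 23 June 2012.
  Applicant Delay Offset: −265 days → 2 October 2011.
Expiry of referenced patent HD-593488:
  Base: filing + 19 years → 21 November 2007.
  Administrative Delay Adjustment: +623 days → 5 August 2009.
  Product Clearance Extension: 2228 days claimed exceeds the 1837-day cap, so +1837 days → 16 August 2014.
Terminal disclaimer: HD-317127 expires on the earlier of 2 October 2011 and 16 August 2014.

2011-10-02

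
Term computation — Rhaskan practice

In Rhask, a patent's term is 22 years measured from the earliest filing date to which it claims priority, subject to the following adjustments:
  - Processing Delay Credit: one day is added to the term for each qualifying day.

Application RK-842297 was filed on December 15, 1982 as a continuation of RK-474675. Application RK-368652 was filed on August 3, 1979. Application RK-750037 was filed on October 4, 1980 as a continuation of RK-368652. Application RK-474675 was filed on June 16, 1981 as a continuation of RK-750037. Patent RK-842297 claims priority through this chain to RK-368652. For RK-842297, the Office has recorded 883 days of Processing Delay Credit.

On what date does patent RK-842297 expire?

Earliest priority filing: 3 August 1979.
Base term: 3 August 1979 + 22 years → 3 August 2001.
Processing Delay Credit: +883 days → 3 January 2004.

January 3, 2004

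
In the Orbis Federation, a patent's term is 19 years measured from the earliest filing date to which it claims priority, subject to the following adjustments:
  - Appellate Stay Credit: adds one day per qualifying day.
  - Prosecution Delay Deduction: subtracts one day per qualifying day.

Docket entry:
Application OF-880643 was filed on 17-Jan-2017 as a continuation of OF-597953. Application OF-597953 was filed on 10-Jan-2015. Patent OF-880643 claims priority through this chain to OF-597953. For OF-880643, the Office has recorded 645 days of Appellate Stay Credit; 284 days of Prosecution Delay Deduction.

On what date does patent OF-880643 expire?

January 6, 2035

Earliest priority filing: 10 January 2015.
Base term: 10 January 2015 + 19 years → 10 January 2034.
Appellate Stay Credit: +645 days → 17 October 2035.
Prosecution Delay Deduction: −284 days → 6 January 2035.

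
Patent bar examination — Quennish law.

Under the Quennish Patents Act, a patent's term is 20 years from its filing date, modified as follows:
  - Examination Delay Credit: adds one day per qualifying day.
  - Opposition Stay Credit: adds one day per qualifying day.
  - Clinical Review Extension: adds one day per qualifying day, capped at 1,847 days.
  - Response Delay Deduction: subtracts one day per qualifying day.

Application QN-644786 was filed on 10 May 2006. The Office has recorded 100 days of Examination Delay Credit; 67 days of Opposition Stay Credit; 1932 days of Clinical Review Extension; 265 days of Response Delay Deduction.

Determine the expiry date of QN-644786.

Base term: filing date + 20 years → 10 May 2026.
Examination Delay Credit: +100 days → 18 August 2026.
Opposition Stay Credit: +67 days → 24 October 2026.
Clinical Review Extension: 1932 days claimed exceeds the 1847-day cap, so +1847 days → 14 November 2031.
Response Delay Deduction: −265 days → 22 February 2031.

February 22, 2031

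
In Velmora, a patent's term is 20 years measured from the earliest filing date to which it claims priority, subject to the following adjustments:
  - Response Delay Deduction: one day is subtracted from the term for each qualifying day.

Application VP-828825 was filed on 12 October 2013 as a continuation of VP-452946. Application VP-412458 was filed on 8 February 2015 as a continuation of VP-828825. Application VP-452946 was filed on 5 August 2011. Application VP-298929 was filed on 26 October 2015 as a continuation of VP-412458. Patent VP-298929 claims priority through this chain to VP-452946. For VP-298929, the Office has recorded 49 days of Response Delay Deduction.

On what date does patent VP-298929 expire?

2031-06-17

Earliest priority filing: 5 August 2011.
Base term: 5 August 2011 + 20 years → 5 August 2031.
Response Delay Deduction: −49 days → 17 June 2031.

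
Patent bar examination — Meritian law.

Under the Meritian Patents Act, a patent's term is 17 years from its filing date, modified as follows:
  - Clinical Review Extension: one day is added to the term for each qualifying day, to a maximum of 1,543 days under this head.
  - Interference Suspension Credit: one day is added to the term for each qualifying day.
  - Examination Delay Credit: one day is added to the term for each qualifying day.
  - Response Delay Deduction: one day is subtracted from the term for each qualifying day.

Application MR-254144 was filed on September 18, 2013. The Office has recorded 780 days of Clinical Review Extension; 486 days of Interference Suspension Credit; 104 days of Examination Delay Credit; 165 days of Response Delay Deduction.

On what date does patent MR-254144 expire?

January 5, 2034

Base term: filing date + 17 years → 18 September 2030.
Clinical Review Extension: 780 days (within the 1543-day cap) → +780 days → 6 November 2032.
Interference Suspension Credit: +486 days → 7 March 2034.
Examination Delay Credit: +104 days → 19 June 2034.
Response Delay Deduction: −165 days → 5 January 2034.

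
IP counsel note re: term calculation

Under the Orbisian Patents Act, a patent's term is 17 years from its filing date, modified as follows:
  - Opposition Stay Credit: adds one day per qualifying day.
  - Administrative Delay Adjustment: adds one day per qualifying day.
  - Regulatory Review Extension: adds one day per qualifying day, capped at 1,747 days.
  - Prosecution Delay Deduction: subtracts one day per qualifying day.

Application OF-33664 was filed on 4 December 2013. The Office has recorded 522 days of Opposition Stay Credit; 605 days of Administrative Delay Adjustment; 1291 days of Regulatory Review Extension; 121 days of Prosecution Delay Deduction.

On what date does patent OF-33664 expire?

Base term: filing date + 17 years → 4 December 2030.
Opposition Stay Credit: +522 days → 9 May 2032.
Administrative Delay Adjustment: +605 days → 4 January 2034.
Regulatory Review Extension: 1291 days (within the 1747-day cap) → +1291 days → 18 July 2037.
Prosecution Delay Deduction: −121 days → 19 March 2037.

March 19, 2037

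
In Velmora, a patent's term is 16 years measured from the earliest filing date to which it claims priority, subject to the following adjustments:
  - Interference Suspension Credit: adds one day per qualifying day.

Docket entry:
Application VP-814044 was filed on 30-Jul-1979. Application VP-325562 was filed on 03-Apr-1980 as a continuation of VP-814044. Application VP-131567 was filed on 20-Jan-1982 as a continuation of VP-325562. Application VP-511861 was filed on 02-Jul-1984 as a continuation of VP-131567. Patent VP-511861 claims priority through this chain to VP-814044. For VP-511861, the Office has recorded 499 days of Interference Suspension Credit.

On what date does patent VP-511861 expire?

December 10, 1996

Earliest priority filing: 30 July 1979.
Base term: 30 July 1979 + 16 years → 30 July 1995.
Interference Suspension Credit: +499 days → 10 December 1996.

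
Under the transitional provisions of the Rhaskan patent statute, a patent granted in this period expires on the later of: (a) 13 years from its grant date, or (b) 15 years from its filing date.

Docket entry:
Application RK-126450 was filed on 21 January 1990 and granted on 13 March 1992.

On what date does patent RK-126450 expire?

2005-03-13

(a) grant + 13 years → 13 March 2005.
(b) filing + 15 years → 21 January 2005.
Later of the two: 13 March 2005.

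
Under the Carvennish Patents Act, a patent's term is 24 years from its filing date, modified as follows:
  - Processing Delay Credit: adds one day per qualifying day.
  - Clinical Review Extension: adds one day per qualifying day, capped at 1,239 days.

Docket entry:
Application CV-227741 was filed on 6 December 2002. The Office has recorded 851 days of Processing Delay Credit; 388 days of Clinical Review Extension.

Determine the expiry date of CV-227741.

2030-04-28

Base term: filing date + 24 years → 6 December 2026.
Processing Delay Credit: +851 days → 5 April 2029.
Clinical Review Extension: 388 days (within the 1239-day cap) → +388 days → 28 April 2030.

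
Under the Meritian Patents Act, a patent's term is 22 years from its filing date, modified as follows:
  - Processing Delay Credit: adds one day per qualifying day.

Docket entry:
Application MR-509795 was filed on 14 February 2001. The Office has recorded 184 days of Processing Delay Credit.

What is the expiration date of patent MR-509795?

Base term: filing date + 22 years → 14 February 2023.
Processing Delay Credit: +184 days → 17 August 2023.

2023-08-17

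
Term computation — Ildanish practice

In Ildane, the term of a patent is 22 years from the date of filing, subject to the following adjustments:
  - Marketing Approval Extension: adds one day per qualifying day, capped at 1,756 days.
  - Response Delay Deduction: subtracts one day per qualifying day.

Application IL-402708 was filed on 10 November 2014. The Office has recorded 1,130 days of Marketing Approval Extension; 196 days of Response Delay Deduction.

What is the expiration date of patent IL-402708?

Base term: filing date + 22 years → 10 November 2036.
Marketing Approval Extension: 1130 days (within the 1756-day cap) → +1130 days → 15 December 2039.
Response Delay Deduction: −196 days → 2 June 2039.

2039-06-02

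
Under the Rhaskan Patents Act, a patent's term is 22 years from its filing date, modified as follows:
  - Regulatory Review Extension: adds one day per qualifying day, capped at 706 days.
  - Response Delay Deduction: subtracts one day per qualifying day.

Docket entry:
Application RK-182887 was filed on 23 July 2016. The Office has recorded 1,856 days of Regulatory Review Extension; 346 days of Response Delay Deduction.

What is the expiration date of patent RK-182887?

Base term: filing date + 22 years → 23 July 2038.
Regulatory Review Extension: 1856 days claimed exceeds the 706-day cap, so +706 days → 28 June 2040.
Response Delay Deduction: −346 days → 18 July 2039.

July 18, 2039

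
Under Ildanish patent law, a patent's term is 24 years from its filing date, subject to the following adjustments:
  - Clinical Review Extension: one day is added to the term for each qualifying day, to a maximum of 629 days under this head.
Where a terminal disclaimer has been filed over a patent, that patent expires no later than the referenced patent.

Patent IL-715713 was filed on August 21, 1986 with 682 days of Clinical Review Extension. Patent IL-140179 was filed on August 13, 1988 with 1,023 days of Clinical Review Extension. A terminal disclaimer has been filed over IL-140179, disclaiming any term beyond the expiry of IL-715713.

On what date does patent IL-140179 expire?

Natural term of IL-140179:
  Base: filing + 24 years → 13 August 2012.
  Clinical Review Extension: 1023 days claimed exceeds the 629-day cap, so +629 days → 4 May 2014.
Expiry of referenced patent IL-715713:
  Base: filing + 24 years → 21 August 2010.
  Clinical Review Extension: 682 days claimed exceeds the 629-day cap, so +629 days → 11 May 2012.
Terminal disclaimer: IL-140179 expires on the earlier of 4 May 2014 and 11 May 2012.

2012-05-11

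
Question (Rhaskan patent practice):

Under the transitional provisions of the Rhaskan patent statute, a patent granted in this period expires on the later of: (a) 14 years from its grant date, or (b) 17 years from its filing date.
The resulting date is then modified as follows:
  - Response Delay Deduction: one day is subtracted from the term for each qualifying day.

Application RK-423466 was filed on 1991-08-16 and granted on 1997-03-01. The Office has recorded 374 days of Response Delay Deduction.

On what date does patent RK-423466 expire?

February 20, 2010

(a) grant + 14 years → 1 March 2011.
(b) filing + 17 years → 16 August 2008.
Later of the two: 1 March 2011.
Response Delay Deduction: −374 days → 20 February 2010.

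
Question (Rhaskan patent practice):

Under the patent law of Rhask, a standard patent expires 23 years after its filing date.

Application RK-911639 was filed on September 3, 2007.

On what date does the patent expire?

2030-09-03

Filing date + 23 years → 3 September 2030.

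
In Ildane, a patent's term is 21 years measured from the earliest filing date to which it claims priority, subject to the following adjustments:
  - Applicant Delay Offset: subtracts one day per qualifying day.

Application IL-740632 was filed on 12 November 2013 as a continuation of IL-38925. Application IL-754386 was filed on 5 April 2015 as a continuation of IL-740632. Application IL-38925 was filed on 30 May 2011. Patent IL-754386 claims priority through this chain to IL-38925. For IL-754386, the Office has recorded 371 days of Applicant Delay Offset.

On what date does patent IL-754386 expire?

Earliest priority filing: 30 May 2011.
Base term: 30 May 2011 + 21 years → 30 May 2032.
Applicant Delay Offset: −371 days → 25 May 2031.

2031-05-25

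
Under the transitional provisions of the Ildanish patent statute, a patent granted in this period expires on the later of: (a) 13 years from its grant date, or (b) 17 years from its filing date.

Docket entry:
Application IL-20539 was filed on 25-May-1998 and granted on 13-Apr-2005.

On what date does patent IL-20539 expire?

(a) grant + 13 years → 13 April 2018.
(b) filing + 17 years → 25 May 2015.
Later of the two: 13 April 2018.

2018-04-13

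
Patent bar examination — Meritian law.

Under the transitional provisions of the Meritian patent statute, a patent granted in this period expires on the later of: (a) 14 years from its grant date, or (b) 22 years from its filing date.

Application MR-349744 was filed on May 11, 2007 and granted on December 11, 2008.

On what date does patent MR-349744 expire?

(a) grant + 14 years → 11 December 2022.
(b) filing + 22 years → 11 May 2029.
Later of the two: 11 May 2029.

May 11, 2029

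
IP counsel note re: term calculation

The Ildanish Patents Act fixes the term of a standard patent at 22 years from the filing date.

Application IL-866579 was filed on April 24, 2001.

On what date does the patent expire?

Filing date + 22 years → 24 April 2023.

2023-04-24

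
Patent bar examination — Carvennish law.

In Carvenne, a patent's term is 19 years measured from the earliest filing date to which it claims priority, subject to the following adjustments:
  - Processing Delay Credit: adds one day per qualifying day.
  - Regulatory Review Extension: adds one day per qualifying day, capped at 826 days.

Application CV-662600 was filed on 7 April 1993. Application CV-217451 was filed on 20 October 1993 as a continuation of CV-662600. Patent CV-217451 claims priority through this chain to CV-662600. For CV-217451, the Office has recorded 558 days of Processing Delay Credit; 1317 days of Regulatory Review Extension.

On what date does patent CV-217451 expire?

Earliest priority filing: 7 April 1993.
Base term: 7 April 1993 + 19 years → 7 April 2012.
Processing Delay Credit: +558 days → 17 October 2013.
Regulatory Review Extension: 1317 days claimed exceeds the 826-day cap, so +826 days → 21 January 2016.

January 21, 2016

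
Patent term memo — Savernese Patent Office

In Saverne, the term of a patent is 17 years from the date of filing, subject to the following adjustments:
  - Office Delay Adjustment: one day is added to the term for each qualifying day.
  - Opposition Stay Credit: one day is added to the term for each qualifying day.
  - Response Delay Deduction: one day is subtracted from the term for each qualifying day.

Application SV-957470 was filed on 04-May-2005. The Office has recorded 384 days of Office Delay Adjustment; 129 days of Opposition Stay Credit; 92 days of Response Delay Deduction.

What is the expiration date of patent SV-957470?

2023-06-29

Base term: filing date + 17 years → 4 May 2022.
Office Delay Adjustment: +384 days → 23 May 2023.
Opposition Stay Credit: +129 days → 29 September 2023.
Response Delay Deduction: −92 days → 29 June 2023.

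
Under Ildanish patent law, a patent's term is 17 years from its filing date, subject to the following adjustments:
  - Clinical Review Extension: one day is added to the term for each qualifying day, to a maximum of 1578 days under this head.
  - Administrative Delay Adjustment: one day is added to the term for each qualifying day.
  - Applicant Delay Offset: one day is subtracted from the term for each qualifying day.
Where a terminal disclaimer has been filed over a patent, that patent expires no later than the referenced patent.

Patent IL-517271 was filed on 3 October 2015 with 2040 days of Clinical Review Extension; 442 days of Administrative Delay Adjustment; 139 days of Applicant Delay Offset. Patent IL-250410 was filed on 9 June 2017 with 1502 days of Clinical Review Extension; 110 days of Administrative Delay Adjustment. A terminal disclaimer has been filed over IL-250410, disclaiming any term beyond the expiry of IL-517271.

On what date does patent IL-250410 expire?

Natural term of IL-250410:
  Base: filing + 17 years → 9 June 2034.
  Clinical Review Extension: 1502 days (within the 1578-day cap) → +1502 days → 20 July 2038.
  Administrative Delay Adjustment: +110 days → 7 November 2038.
Expiry of referenced patent IL-517271:
  Base: filing + 17 years → 3 October 2032.
  Clinical Review Extension: 2040 days claimed exceeds the 1578-day cap, so +1578 days → 28 January 2037.
  Administrative Delay Adjustment: +442 days → 15 April 2038.
  Applicant Delay Offset: −139 days → 27 November 2037.
Terminal disclaimer: IL-250410 expires on the earlier of 7 November 2038 and 27 November 2037.

2037-11-27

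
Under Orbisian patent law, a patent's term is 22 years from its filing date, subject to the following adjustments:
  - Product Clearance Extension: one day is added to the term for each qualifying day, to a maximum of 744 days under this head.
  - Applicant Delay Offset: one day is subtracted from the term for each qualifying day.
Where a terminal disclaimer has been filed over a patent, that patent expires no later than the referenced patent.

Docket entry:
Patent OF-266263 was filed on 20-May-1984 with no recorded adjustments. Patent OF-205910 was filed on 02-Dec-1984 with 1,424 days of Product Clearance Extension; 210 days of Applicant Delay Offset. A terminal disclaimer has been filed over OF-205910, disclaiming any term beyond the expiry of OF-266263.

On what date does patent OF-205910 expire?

2006-05-20

Natural term of OF-205910:
  Base: filing + 22 years → 2 December 2006.
  Product Clearance Extension: 1424 days claimed exceeds the 744-day cap, so +744 days → 15 December 2008.
  Applicant Delay Offset: −210 days → 19 May 2008.
Expiry of referenced patent OF-266263:
  Base: filing + 22 years → 20 May 2006.
Terminal disclaimer: OF-205910 expires on the earlier of 19 May 2008 and 20 May 2006.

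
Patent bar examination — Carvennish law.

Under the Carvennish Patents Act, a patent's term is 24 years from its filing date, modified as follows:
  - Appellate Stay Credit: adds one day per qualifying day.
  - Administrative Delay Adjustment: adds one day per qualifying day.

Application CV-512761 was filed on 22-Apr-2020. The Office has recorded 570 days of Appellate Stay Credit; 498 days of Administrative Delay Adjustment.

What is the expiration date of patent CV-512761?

Base term: filing date + 24 years → 22 April 2044.
Appellate Stay Credit: +570 days → 13 November 2045.
Administrative Delay Adjustment: +498 days → 26 March 2047.

2047-03-26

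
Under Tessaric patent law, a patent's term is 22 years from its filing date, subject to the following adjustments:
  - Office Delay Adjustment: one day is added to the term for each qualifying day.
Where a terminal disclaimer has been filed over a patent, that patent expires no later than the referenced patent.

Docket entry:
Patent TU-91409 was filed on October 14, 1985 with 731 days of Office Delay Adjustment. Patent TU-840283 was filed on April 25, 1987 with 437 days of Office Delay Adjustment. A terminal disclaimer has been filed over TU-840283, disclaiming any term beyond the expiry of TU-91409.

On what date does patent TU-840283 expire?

2009-10-14

Natural term of TU-840283:
  Base: filing + 22 years → 25 April 2009.
  Office Delay Adjustment: +437 days → 6 July 2010.
Expiry of referenced patent TU-91409:
  Base: filing + 22 years → 14 October 2007.
  Office Delay Adjustment: +731 days → 14 October 2009.
Terminal disclaimer: TU-840283 expires on the earlier of 6 July 2010 and 14 October 2009.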